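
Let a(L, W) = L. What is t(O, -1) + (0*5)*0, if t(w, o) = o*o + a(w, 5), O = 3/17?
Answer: 20/17 ≈ 1.1765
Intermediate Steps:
O = 3/17 (O = 3*(1/17) = 3/17 ≈ 0.17647)
t(w, o) = w + o² (t(w, o) = o*o + w = o² + w = w + o²)
t(O, -1) + (0*5)*0 = (3/17 + (-1)²) + (0*5)*0 = (3/17 + 1) + 0*0 = 20/17 + 0 = 20/17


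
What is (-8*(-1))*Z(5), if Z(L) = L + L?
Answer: 80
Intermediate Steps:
Z(L) = 2*L
(-8*(-1))*Z(5) = (-8*(-1))*(2*5) = 8*10 = 80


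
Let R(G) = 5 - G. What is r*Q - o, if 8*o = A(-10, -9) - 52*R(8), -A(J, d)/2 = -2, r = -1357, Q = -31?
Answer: 42047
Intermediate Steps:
A(J, d) = 4 (A(J, d) = -2*(-2) = 4)
o = 20 (o = (4 - 52*(5 - 1*8))/8 = (4 - 52*(5 - 8))/8 = (4 - 52*(-3))/8 = (4 + 156)/8 = (⅛)*160 = 20)
r*Q - o = -1357*(-31) - 1*20 = 42067 - 20 = 42047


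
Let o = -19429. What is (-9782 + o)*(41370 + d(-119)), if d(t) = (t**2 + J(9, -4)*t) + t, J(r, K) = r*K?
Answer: -1743779856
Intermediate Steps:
J(r, K) = K*r
d(t) = t**2 - 35*t (d(t) = (t**2 + (-4*9)*t) + t = (t**2 - 36*t) + t = t**2 - 35*t)
(-9782 + o)*(41370 + d(-119)) = (-9782 - 19429)*(41370 - 119*(-35 - 119)) = -29211*(41370 - 119*(-154)) = -29211*(41370 + 18326) = -29211*59696 = -1743779856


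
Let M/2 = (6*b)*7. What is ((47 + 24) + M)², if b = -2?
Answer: 9409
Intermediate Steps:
M = -168 (M = 2*((6*(-2))*7) = 2*(-12*7) = 2*(-84) = -168)
((47 + 24) + M)² = ((47 + 24) - 168)² = (71 - 168)² = (-97)² = 9409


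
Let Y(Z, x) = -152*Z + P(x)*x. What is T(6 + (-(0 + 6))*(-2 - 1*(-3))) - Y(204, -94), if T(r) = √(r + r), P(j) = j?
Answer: 22172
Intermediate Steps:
Y(Z, x) = x² - 152*Z (Y(Z, x) = -152*Z + x*x = -152*Z + x² = x² - 152*Z)
T(r) = √2*√r (T(r) = √(2*r) = √2*√r)
T(6 + (-(0 + 6))*(-2 - 1*(-3))) - Y(204, -94) = √2*√(6 + (-(0 + 6))*(-2 - 1*(-3))) - ((-94)² - 152*204) = √2*√(6 + (-1*6)*(-2 + 3)) - (8836 - 31008) = √2*√(6 - 6*1) - 1*(-22172) = √2*√(6 - 6) + 22172 = √2*√0 + 22172 = √2*0 + 22172 = 0 + 22172 = 22172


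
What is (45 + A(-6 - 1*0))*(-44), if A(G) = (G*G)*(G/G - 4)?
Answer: 2772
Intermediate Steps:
A(G) = -3*G² (A(G) = G²*(1 - 4) = G²*(-3) = -3*G²)
(45 + A(-6 - 1*0))*(-44) = (45 - 3*(-6 - 1*0)²)*(-44) = (45 - 3*(-6 + 0)²)*(-44) = (45 - 3*(-6)²)*(-44) = (45 - 3*36)*(-44) = (45 - 108)*(-44) = -63*(-44) = 2772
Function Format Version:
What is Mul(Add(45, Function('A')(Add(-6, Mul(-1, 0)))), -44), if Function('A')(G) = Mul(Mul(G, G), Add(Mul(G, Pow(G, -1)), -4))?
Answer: 2772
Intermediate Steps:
Function('A')(G) = Mul(-3, Pow(G, 2)) (Function('A')(G) = Mul(Pow(G, 2), Add(1, -4)) = Mul(Pow(G, 2), -3) = Mul(-3, Pow(G, 2)))
Mul(Add(45, Function('A')(Add(-6, Mul(-1, 0)))), -44) = Mul(Add(45, Mul(-3, Pow(Add(-6, Mul(-1, 0)), 2))), -44) = Mul(Add(45, Mul(-3, Pow(Add(-6, 0), 2))), -44) = Mul(Add(45, Mul(-3, Pow(-6, 2))), -44) = Mul(Add(45, Mul(-3, 36)), -44) = Mul(Add(45, -108), -44) = Mul(-63, -44) = 2772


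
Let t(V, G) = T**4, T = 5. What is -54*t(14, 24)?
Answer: -33750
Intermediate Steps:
t(V, G) = 625 (t(V, G) = 5**4 = 625)
-54*t(14, 24) = -54*625 = -33750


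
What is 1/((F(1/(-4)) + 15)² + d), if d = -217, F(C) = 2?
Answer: 1/72 ≈ 0.013889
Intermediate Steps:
1/((F(1/(-4)) + 15)² + d) = 1/((2 + 15)² - 217) = 1/(17² - 217) = 1/(289 - 217) = 1/72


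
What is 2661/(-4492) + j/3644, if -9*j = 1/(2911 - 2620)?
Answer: -1587226243/2679375807 ≈ -0.59239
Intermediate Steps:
j = -1/2619 (j = -1/(9*(2911 - 2620)) = -⅑/291 = -⅑*1/291 = -1/2619 ≈ -0.00038183)
2661/(-4492) + j/3644 = 2661/(-4492) - 1/2619/3644 = 2661*(-1/4492) - 1/2619*1/3644 = -2661/4492 - 1/9543636 = -1587226243/2679375807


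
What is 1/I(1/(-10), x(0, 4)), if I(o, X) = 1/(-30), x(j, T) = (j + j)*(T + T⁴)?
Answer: -30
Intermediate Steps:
x(j, T) = 2*j*(T + T⁴) (x(j, T) = (2*j)*(T + T⁴) = 2*j*(T + T⁴))
I(o, X) = -1/30
1/I(1/(-10), x(0, 4)) = 1/(-1/30) = -30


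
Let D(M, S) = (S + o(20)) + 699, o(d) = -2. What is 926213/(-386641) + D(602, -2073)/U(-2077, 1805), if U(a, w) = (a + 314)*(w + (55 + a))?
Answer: -8252889573/3439944977 ≈ -2.3991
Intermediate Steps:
D(M, S) = 697 + S (D(M, S) = (S - 2) + 699 = (-2 + S) + 699 = 697 + S)
U(a, w) = (314 + a)*(55 + a + w)
926213/(-386641) + D(602, -2073)/U(-2077, 1805) = 926213/(-386641) + (697 - 2073)/(17270 + (-2077)² + 314*1805 + 369*(-2077) - 2077*1805) = 926213*(-1/386641) - 1376/(17270 + 4313929 + 566770 - 766413 - 3748985) = -926213/386641 - 1376/382571 = -926213/386641 - 1376*1/382571 = -926213/386641 - 32/8897 = -8252889573/3439944977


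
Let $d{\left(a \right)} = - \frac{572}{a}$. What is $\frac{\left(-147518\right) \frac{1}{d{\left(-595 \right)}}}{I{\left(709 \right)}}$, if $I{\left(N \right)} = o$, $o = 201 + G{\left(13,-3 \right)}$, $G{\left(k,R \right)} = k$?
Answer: $- \frac{43886605}{61204} \approx -717.05$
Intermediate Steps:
$o = 214$ ($o = 201 + 13 = 214$)
$I{\left(N \right)} = 214$
$\frac{\left(-147518\right) \frac{1}{d{\left(-595 \right)}}}{I{\left(709 \right)}} = \frac{\left(-147518\right) \frac{1}{\left(-572\right) \frac{1}{-595}}}{214} = - \frac{147518}{\left(-572\right) \left(- \frac{1}{595}\right)} \frac{1}{214} = - \frac{147518}{\frac{572}{595}} \cdot \frac{1}{214} = \left(-147518\right) \frac{595}{572} \cdot \frac{1}{214} = \left(- \frac{43886605}{286}\right) \frac{1}{214} = - \frac{43886605}{61204}$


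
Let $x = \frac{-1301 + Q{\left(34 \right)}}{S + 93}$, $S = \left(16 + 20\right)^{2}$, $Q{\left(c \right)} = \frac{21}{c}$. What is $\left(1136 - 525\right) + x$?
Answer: $\frac{28810873}{47226} \approx 610.06$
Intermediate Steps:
$S = 1296$ ($S = 36^{2} = 1296$)
$x = - \frac{44213}{47226}$ ($x = \frac{-1301 + \frac{21}{34}}{1296 + 93} = \frac{-1301 + 21 \cdot \frac{1}{34}}{1389} = \left(-1301 + \frac{21}{34}\right) \frac{1}{1389} = \left(- \frac{44213}{34}\right) \frac{1}{1389} = - \frac{44213}{47226} \approx -0.9362$)
$\left(1136 - 525\right) + x = \left(1136 - 525\right) - \frac{44213}{47226} = 611 - \frac{44213}{47226} = \frac{28810873}{47226}$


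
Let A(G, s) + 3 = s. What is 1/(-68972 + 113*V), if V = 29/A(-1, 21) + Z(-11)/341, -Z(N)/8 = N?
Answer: -558/38368517 ≈ -1.4543e-5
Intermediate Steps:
A(G, s) = -3 + s
Z(N) = -8*N
V = 1043/558 (V = 29/(-3 + 21) - 8*(-11)/341 = 29/18 + 88*(1/341) = 29*(1/18) + 8/31 = 29/18 + 8/31 = 1043/558 ≈ 1.8692)
1/(-68972 + 113*V) = 1/(-68972 + 113*(1043/558)) = 1/(-68972 + 117859/558) = 1/(-38368517/558) = -558/38368517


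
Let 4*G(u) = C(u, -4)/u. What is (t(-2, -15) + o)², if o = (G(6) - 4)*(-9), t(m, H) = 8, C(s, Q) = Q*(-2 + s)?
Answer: 2500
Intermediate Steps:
G(u) = (8 - 4*u)/(4*u) (G(u) = ((-4*(-2 + u))/u)/4 = ((8 - 4*u)/u)/4 = (8 - 4*u)/(4*u))
o = 42 (o = ((2 - 1*6)/6 - 4)*(-9) = ((2 - 6)/6 - 4)*(-9) = ((⅙)*(-4) - 4)*(-9) = (-⅔ - 4)*(-9) = -14/3*(-9) = 42)
(t(-2, -15) + o)² = (8 + 42)² = 50² = 2500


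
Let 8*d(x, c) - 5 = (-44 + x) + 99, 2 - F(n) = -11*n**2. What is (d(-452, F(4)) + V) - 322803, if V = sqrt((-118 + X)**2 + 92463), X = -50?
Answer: -322852 + 7*sqrt(2463) ≈ -3.2250e+5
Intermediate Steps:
F(n) = 2 + 11*n**2 (F(n) = 2 - (-11)*n**2 = 2 + 11*n**2)
d(x, c) = 15/2 + x/8 (d(x, c) = 5/8 + ((-44 + x) + 99)/8 = 5/8 + (55 + x)/8 = 5/8 + (55/8 + x/8) = 15/2 + x/8)
V = 7*sqrt(2463) (V = sqrt((-118 - 50)**2 + 92463) = sqrt((-168)**2 + 92463) = sqrt(28224 + 92463) = sqrt(120687) = 7*sqrt(2463) ≈ 347.40)
(d(-452, F(4)) + V) - 322803 = ((15/2 + (1/8)*(-452)) + 7*sqrt(2463)) - 322803 = ((15/2 - 113/2) + 7*sqrt(2463)) - 322803 = (-49 + 7*sqrt(2463)) - 322803 = -322852 + 7*sqrt(2463)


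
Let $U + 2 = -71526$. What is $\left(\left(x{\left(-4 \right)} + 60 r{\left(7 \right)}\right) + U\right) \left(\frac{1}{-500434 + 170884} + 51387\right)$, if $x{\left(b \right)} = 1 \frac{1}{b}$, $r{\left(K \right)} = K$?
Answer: $- \frac{1605585018929539}{439400} \approx -3.654 \cdot 10^{9}$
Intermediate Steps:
$x{\left(b \right)} = \frac{1}{b}$
$U = -71528$ ($U = -2 - 71526 = -71528$)
$\left(\left(x{\left(-4 \right)} + 60 r{\left(7 \right)}\right) + U\right) \left(\frac{1}{-500434 + 170884} + 51387\right) = \left(\left(\frac{1}{-4} + 60 \cdot 7\right) - 71528\right) \left(\frac{1}{-500434 + 170884} + 51387\right) = \left(\left(- \frac{1}{4} + 420\right) - 71528\right) \left(\frac{1}{-329550} + 51387\right) = \left(\frac{1679}{4} - 71528\right) \left(- \frac{1}{329550} + 51387\right) = \left(- \frac{284433}{4}\right) \frac{16934585849}{329550} = - \frac{1605585018929539}{439400}$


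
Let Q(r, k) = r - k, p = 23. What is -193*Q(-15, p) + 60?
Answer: 7394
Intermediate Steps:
-193*Q(-15, p) + 60 = -193*(-15 - 1*23) + 60 = -193*(-15 - 23) + 60 = -193*(-38) + 60 = 7334 + 60 = 7394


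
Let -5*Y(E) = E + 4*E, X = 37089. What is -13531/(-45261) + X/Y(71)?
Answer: -1677724528/3213531 ≈ -522.08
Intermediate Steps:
Y(E) = -E (Y(E) = -(E + 4*E)/5 = -E)
-13531/(-45261) + X/Y(71) = -13531/(-45261) + 37089/((-1*71)) = -13531*(-1/45261) + 37089/(-71) = 13531/45261 + 37089*(-1/71) = 13531/45261 - 37089/71 = -1677724528/3213531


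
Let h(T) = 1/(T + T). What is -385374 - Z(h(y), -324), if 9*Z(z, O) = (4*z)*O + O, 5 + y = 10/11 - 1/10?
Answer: -177648738/461 ≈ -3.8536e+5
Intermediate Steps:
y = -461/110 (y = -5 + (10/11 - 1/10) = -5 + (10*(1/11) - 1*⅒) = -5 + (10/11 - ⅒) = -5 + 89/110 = -461/110 ≈ -4.1909)
h(T) = 1/(2*T)
Z(z, O) = O/9 + 4*O*z/9 (Z(z, O) = ((4*z)*O + O)/9 = (4*O*z + O)/9 = (O + 4*O*z)/9 = O/9 + 4*O*z/9)
-385374 - Z(h(y), -324) = -385374 - (-324)*(1 + 4*(1/(2*(-461/110))))/9 = -385374 - (-324)*(1 + 4*((½)*(-110/461)))/9 = -385374 - (-324)*(1 + 4*(-55/461))/9 = -385374 - (-324)*(1 - 220/461)/9 = -385374 - (-324)*241/(9*461) = -385374 - 1*(-8676/461) = -385374 + 8676/461 = -177648738/461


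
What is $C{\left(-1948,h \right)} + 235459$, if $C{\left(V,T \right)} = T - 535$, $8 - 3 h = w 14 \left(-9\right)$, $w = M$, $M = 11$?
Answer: $\frac{706166}{3} \approx 2.3539 \cdot 10^{5}$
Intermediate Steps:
$w = 11$
$h = \frac{1394}{3}$ ($h = \frac{8}{3} - \frac{11 \cdot 14 \left(-9\right)}{3} = \frac{8}{3} - \frac{154 \left(-9\right)}{3} = \frac{8}{3} - -462 = \frac{8}{3} + 462 = \frac{1394}{3} \approx 464.67$)
$C{\left(V,T \right)} = -535 + T$
$C{\left(-1948,h \right)} + 235459 = \left(-535 + \frac{1394}{3}\right) + 235459 = - \frac{211}{3} + 235459 = \frac{706166}{3}$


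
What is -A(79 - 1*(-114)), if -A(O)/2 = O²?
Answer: 74498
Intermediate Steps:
A(O) = -2*O²
-A(79 - 1*(-114)) = -(-2)*(79 - 1*(-114))² = -(-2)*(79 + 114)² = -(-2)*193² = -(-2)*37249 = -1*(-74498) = 74498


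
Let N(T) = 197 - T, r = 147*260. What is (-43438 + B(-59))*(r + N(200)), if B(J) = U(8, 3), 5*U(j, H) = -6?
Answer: -8300579532/5 ≈ -1.6601e+9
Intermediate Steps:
U(j, H) = -6/5 (U(j, H) = (⅕)*(-6) = -6/5)
B(J) = -6/5
r = 38220
(-43438 + B(-59))*(r + N(200)) = (-43438 - 6/5)*(38220 + (197 - 1*200)) = -217196*(38220 + (197 - 200))/5 = -217196*(38220 - 3)/5 = -217196/5*38217 = -8300579532/5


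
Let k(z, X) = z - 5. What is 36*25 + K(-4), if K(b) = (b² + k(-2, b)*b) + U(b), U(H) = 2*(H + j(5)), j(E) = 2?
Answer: 940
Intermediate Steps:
k(z, X) = -5 + z
U(H) = 4 + 2*H (U(H) = 2*(H + 2) = 2*(2 + H) = 4 + 2*H)
K(b) = 4 + b² - 5*b (K(b) = (b² + (-5 - 2)*b) + (4 + 2*b) = (b² - 7*b) + (4 + 2*b) = 4 + b² - 5*b)
36*25 + K(-4) = 36*25 + (4 + (-4)² - 5*(-4)) = 900 + (4 + 16 + 20) = 900 + 40 = 940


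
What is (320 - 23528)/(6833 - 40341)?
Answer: 5802/8377 ≈ 0.69261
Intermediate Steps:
(320 - 23528)/(6833 - 40341) = -23208/(-33508) = -23208*(-1/33508) = 5802/8377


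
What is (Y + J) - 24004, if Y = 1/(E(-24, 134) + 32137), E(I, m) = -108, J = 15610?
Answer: -268851425/32029 ≈ -8394.0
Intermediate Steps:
Y = 1/32029 (Y = 1/(-108 + 32137) = 1/32029 ≈ 3.1222e-5)
(Y + J) - 24004 = (1/32029 + 15610) - 24004 = 499972691/32029 - 24004 = -268851425/32029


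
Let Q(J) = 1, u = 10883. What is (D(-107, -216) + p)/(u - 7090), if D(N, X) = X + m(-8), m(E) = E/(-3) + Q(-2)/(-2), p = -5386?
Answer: -33599/22758 ≈ -1.4764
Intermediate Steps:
m(E) = -½ - E/3 (m(E) = E/(-3) + 1/(-2) = E*(-⅓) + 1*(-½) = -E/3 - ½ = -½ - E/3)
D(N, X) = 13/6 + X (D(N, X) = X + (-½ - ⅓*(-8)) = X + (-½ + 8/3) = X + 13/6 = 13/6 + X)
(D(-107, -216) + p)/(u - 7090) = ((13/6 - 216) - 5386)/(10883 - 7090) = (-1283/6 - 5386)/3793 = -33599/6*1/3793 = -33599/22758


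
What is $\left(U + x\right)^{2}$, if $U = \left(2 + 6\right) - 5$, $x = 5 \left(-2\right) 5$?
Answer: $2209$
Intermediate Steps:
$x = -50$ ($x = \left(-10\right) 5 = -50$)
$U = 3$ ($U = 8 - 5 = 3$)
$\left(U + x\right)^{2} = \left(3 - 50\right)^{2} = \left(-47\right)^{2} = 2209$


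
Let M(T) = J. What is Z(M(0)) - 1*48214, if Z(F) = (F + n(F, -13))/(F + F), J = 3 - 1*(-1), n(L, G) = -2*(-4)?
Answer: -96425/2 ≈ -48213.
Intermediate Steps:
n(L, G) = 8
J = 4 (J = 3 + 1 = 4)
M(T) = 4
Z(F) = (8 + F)/(2*F) (Z(F) = (F + 8)/(F + F) = (8 + F)/((2*F)) = (8 + F)*(1/(2*F)) = (8 + F)/(2*F))
Z(M(0)) - 1*48214 = (1/2)*(8 + 4)/4 - 1*48214 = (1/2)*(1/4)*12 - 48214 = 3/2 - 48214 = -96425/2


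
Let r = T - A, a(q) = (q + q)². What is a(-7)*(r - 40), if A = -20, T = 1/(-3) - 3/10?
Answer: -60662/15 ≈ -4044.1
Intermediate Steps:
a(q) = 4*q² (a(q) = (2*q)² = 4*q²)
T = -19/30 (T = 1*(-⅓) - 3*⅒ = -⅓ - 3/10 = -19/30 ≈ -0.63333)
r = 581/30 (r = -19/30 - 1*(-20) = -19/30 + 20 = 581/30 ≈ 19.367)
a(-7)*(r - 40) = (4*(-7)²)*(581/30 - 40) = (4*49)*(-619/30) = 196*(-619/30) = -60662/15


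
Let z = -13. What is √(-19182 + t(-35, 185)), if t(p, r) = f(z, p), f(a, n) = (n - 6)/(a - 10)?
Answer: I*√10146335/23 ≈ 138.49*I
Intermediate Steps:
f(a, n) = (-6 + n)/(-10 + a)
t(p, r) = 6/23 - p/23 (t(p, r) = (-6 + p)/(-10 - 13) = (-6 + p)/(-23) = -(-6 + p)/23 = 6/23 - p/23)
√(-19182 + t(-35, 185)) = √(-19182 + (6/23 - 1/23*(-35))) = √(-19182 + (6/23 + 35/23)) = √(-19182 + 41/23) = √(-441145/23) = I*√10146335/23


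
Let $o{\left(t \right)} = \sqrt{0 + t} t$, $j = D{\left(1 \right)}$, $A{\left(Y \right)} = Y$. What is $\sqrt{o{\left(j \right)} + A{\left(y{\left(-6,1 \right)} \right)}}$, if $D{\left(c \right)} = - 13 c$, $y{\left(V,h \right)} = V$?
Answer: $\sqrt{-6 - 13 i \sqrt{13}} \approx 4.5417 - 5.1602 i$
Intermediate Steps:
$j = -13$ ($j = \left(-13\right) 1 = -13$)
$o{\left(t \right)} = t^{\frac{3}{2}}$ ($o{\left(t \right)} = \sqrt{t} t = t^{\frac{3}{2}}$)
$\sqrt{o{\left(j \right)} + A{\left(y{\left(-6,1 \right)} \right)}} = \sqrt{\left(-13\right)^{\frac{3}{2}} - 6} = \sqrt{- 13 i \sqrt{13} - 6} = \sqrt{-6 - 13 i \sqrt{13}}$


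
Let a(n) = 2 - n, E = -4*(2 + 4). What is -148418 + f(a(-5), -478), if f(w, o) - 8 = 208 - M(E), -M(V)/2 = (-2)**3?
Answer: -148218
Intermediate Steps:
E = -24 (E = -4*6 = -24)
M(V) = 16 (M(V) = -2*(-2)**3 = -2*(-8) = 16)
f(w, o) = 200 (f(w, o) = 8 + (208 - 1*16) = 8 + (208 - 16) = 8 + 192 = 200)
-148418 + f(a(-5), -478) = -148418 + 200 = -148218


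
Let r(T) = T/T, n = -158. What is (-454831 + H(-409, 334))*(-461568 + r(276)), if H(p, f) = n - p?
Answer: 209819126860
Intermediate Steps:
H(p, f) = -158 - p
r(T) = 1
(-454831 + H(-409, 334))*(-461568 + r(276)) = (-454831 + (-158 - 1*(-409)))*(-461568 + 1) = (-454831 + (-158 + 409))*(-461567) = (-454831 + 251)*(-461567) = -454580*(-461567) = 209819126860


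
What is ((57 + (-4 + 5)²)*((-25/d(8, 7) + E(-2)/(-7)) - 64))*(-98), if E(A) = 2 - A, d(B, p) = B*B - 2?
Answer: 11448794/31 ≈ 3.6932e+5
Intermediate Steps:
d(B, p) = -2 + B² (d(B, p) = B² - 2 = -2 + B²)
((57 + (-4 + 5)²)*((-25/d(8, 7) + E(-2)/(-7)) - 64))*(-98) = ((57 + (-4 + 5)²)*((-25/(-2 + 8²) + (2 - 1*(-2))/(-7)) - 64))*(-98) = ((57 + 1²)*((-25/(-2 + 64) + (2 + 2)*(-⅐)) - 64))*(-98) = ((57 + 1)*((-25/62 + 4*(-⅐)) - 64))*(-98) = (58*((-25*1/62 - 4/7) - 64))*(-98) = (58*((-25/62 - 4/7) - 64))*(-98) = (58*(-423/434 - 64))*(-98) = (58*(-28199/434))*(-98) = -817771/217*(-98) = 11448794/31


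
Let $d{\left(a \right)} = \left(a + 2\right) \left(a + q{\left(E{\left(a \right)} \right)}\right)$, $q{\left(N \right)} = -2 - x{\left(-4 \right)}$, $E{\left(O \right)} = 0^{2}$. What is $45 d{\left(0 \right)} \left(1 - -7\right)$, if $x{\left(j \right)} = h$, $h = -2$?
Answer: $0$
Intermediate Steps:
$x{\left(j \right)} = -2$
$E{\left(O \right)} = 0$
$q{\left(N \right)} = 0$ ($q{\left(N \right)} = -2 - -2 = -2 + 2 = 0$)
$d{\left(a \right)} = a \left(2 + a\right)$ ($d{\left(a \right)} = \left(a + 2\right) \left(a + 0\right) = \left(2 + a\right) a = a \left(2 + a\right)$)
$45 d{\left(0 \right)} \left(1 - -7\right) = 45 \cdot 0 \left(2 + 0\right) \left(1 - -7\right) = 45 \cdot 0 \cdot 2 \left(1 + 7\right) = 45 \cdot 0 \cdot 8 = 0 \cdot 8 = 0$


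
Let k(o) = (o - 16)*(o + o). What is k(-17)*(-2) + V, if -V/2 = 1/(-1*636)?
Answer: -713591/318 ≈ -2244.0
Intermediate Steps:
k(o) = 2*o*(-16 + o) (k(o) = (-16 + o)*(2*o) = 2*o*(-16 + o))
V = 1/318 (V = -2/((-1*636)) = -2/(-636) = -2*(-1/636) = 1/318 ≈ 0.0031447)
k(-17)*(-2) + V = (2*(-17)*(-16 - 17))*(-2) + 1/318 = (2*(-17)*(-33))*(-2) + 1/318 = 1122*(-2) + 1/318 = -2244 + 1/318 = -713591/318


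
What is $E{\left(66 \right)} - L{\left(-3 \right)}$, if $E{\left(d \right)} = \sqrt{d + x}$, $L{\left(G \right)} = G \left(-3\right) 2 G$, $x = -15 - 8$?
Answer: $54 + \sqrt{43} \approx 60.557$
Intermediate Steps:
$x = -23$
$L{\left(G \right)} = - 6 G^{2}$ ($L{\left(G \right)} = - 3 G 2 G = - 6 G G = - 6 G^{2}$)
$E{\left(d \right)} = \sqrt{-23 + d}$ ($E{\left(d \right)} = \sqrt{d - 23} = \sqrt{-23 + d}$)
$E{\left(66 \right)} - L{\left(-3 \right)} = \sqrt{-23 + 66} - - 6 \left(-3\right)^{2} = \sqrt{43} - \left(-6\right) 9 = \sqrt{43} - -54 = \sqrt{43} + 54 = 54 + \sqrt{43}$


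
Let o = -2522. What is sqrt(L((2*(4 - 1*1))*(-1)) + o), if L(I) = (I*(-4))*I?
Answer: I*sqrt(2666) ≈ 51.633*I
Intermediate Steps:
L(I) = -4*I**2 (L(I) = (-4*I)*I = -4*I**2)
sqrt(L((2*(4 - 1*1))*(-1)) + o) = sqrt(-4*4*(4 - 1*1)**2 - 2522) = sqrt(-4*4*(4 - 1)**2 - 2522) = sqrt(-4*((2*3)*(-1))**2 - 2522) = sqrt(-4*(6*(-1))**2 - 2522) = sqrt(-4*(-6)**2 - 2522) = sqrt(-4*36 - 2522) = sqrt(-144 - 2522) = sqrt(-2666) = I*sqrt(2666)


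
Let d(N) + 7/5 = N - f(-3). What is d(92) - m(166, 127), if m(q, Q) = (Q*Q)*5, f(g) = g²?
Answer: -402817/5 ≈ -80563.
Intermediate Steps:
m(q, Q) = 5*Q² (m(q, Q) = Q²*5 = 5*Q²)
d(N) = -52/5 + N (d(N) = -7/5 + (N - 1*(-3)²) = -7/5 + (N - 1*9) = -7/5 + (N - 9) = -7/5 + (-9 + N) = -52/5 + N)
d(92) - m(166, 127) = (-52/5 + 92) - 5*127² = 408/5 - 5*16129 = 408/5 - 1*80645 = 408/5 - 80645 = -402817/5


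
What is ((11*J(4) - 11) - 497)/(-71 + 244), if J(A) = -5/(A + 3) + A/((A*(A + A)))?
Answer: -28811/9688 ≈ -2.9739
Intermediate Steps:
J(A) = 1/(2*A) - 5/(3 + A) (J(A) = -5/(3 + A) + A/((A*(2*A))) = -5/(3 + A) + A/((2*A**2)) = -5/(3 + A) + A*(1/(2*A**2)) = -5/(3 + A) + 1/(2*A) = 1/(2*A) - 5/(3 + A))
((11*J(4) - 11) - 497)/(-71 + 244) = ((11*((3/2)*(1 - 3*4)/(4*(3 + 4))) - 11) - 497)/(-71 + 244) = ((11*((3/2)*(1/4)*(1 - 12)/7) - 11) - 497)/173 = ((11*((3/2)*(1/4)*(1/7)*(-11)) - 11) - 497)*(1/173) = ((11*(-33/56) - 11) - 497)*(1/173) = ((-363/56 - 11) - 497)*(1/173) = (-979/56 - 497)*(1/173) = -28811/56*1/173 = -28811/9688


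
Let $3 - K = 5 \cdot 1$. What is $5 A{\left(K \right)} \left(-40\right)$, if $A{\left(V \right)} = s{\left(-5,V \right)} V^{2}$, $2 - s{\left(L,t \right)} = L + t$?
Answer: $-7200$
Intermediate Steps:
$s{\left(L,t \right)} = 2 - L - t$ ($s{\left(L,t \right)} = 2 - \left(L + t\right) = 2 - L - t$)
$K = -2$ ($K = 3 - 5 \cdot 1 = 3 - 5 = -2$)
$A{\left(V \right)} = V^{2} \left(7 - V\right)$ ($A{\left(V \right)} = \left(2 - -5 - V\right) V^{2} = \left(2 + 5 - V\right) V^{2} = \left(7 - V\right) V^{2} = V^{2} \left(7 - V\right)$)
$5 A{\left(K \right)} \left(-40\right) = 5 \left(-2\right)^{2} \left(7 - -2\right) \left(-40\right) = 5 \cdot 4 \left(7 + 2\right) \left(-40\right) = 5 \cdot 4 \cdot 9 \left(-40\right) = 5 \cdot 36 \left(-40\right) = 180 \left(-40\right) = -7200$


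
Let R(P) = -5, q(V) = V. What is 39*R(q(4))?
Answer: -195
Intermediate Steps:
39*R(q(4)) = 39*(-5) = -195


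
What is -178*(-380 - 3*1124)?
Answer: 667856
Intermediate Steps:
-178*(-380 - 3*1124) = -178*(-380 - 3372) = -178*(-3752) = 667856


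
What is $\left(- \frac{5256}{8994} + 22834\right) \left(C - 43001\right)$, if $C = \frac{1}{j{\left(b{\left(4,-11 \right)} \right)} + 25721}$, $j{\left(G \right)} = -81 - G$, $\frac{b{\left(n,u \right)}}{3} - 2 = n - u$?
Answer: $- \frac{37662087131726520}{38357911} \approx -9.8186 \cdot 10^{8}$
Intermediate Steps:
$b{\left(n,u \right)} = 6 - 3 u + 3 n$ ($b{\left(n,u \right)} = 6 + 3 \left(n - u\right) = 6 + \left(- 3 u + 3 n\right) = 6 - 3 u + 3 n$)
$C = \frac{1}{25589}$ ($C = \frac{1}{\left(-81 - \left(6 - -33 + 3 \cdot 4\right)\right) + 25721} = \frac{1}{\left(-81 - \left(6 + 33 + 12\right)\right) + 25721} = \frac{1}{\left(-81 - 51\right) + 25721} = \frac{1}{-132 + 25721} = \frac{1}{25589} \approx 3.9079 \cdot 10^{-5}$)
$\left(- \frac{5256}{8994} + 22834\right) \left(C - 43001\right) = \left(- \frac{5256}{8994} + 22834\right) \left(\frac{1}{25589} - 43001\right) = \left(\left(-5256\right) \frac{1}{8994} + 22834\right) \left(- \frac{1100352588}{25589}\right) = \left(- \frac{876}{1499} + 22834\right) \left(- \frac{1100352588}{25589}\right) = \frac{34227290}{1499} \left(- \frac{1100352588}{25589}\right) = - \frac{37662087131726520}{38357911}$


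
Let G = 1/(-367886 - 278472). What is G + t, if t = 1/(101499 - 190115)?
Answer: -367487/28638830264 ≈ -1.2832e-5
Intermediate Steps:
G = -1/646358 (G = 1/(-646358) = -1/646358 ≈ -1.5471e-6)
t = -1/88616 (t = 1/(-88616) = -1/88616 ≈ -1.1285e-5)
G + t = -1/646358 - 1/88616 = -367487/28638830264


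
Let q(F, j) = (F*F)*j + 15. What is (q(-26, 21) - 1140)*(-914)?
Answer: -11946894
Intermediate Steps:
q(F, j) = 15 + j*F² (q(F, j) = F²*j + 15 = j*F² + 15 = 15 + j*F²)
(q(-26, 21) - 1140)*(-914) = ((15 + 21*(-26)²) - 1140)*(-914) = ((15 + 21*676) - 1140)*(-914) = ((15 + 14196) - 1140)*(-914) = (14211 - 1140)*(-914) = 13071*(-914) = -11946894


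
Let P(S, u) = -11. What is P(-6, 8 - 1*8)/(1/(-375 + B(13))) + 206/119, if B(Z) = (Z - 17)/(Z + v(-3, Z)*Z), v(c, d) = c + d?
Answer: 6384529/1547 ≈ 4127.0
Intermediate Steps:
B(Z) = (-17 + Z)/(Z + Z*(-3 + Z)) (B(Z) = (Z - 17)/(Z + (-3 + Z)*Z) = (-17 + Z)/(Z + Z*(-3 + Z)))
P(-6, 8 - 1*8)/(1/(-375 + B(13))) + 206/119 = -(-4125 + 11*(-17 + 13)/(13*(-2 + 13))) + 206/119 = -11/(1/(-375 + (1/13)*(-4)/11)) + 206*(1/119) = -11/(1/(-375 + (1/13)*(1/11)*(-4))) + 206/119 = -11/(1/(-375 - 4/143)) + 206/119 = -11/(1/(-53629/143)) + 206/119 = -11/(-143/53629) + 206/119 = -11*(-53629/143) + 206/119 = 53629/13 + 206/119 = 6384529/1547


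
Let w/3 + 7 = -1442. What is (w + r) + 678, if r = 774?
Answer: -2895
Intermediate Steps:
w = -4347 (w = -21 + 3*(-1442) = -21 - 4326 = -4347)
(w + r) + 678 = (-4347 + 774) + 678 = -3573 + 678 = -2895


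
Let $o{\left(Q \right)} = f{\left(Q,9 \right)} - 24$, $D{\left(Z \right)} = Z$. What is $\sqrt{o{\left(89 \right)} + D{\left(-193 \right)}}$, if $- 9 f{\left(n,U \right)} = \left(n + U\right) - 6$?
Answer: $\frac{i \sqrt{2045}}{3} \approx 15.074 i$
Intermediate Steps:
$f{\left(n,U \right)} = \frac{2}{3} - \frac{U}{9} - \frac{n}{9}$ ($f{\left(n,U \right)} = - \frac{\left(n + U\right) - 6}{9} = - \frac{\left(U + n\right) - 6}{9} = - \frac{-6 + U + n}{9} = \frac{2}{3} - \frac{U}{9} - \frac{n}{9}$)
$o{\left(Q \right)} = - \frac{73}{3} - \frac{Q}{9}$ ($o{\left(Q \right)} = \left(\frac{2}{3} - 1 - \frac{Q}{9}\right) - 24 = \left(- \frac{1}{3} - \frac{Q}{9}\right) - 24 = - \frac{73}{3} - \frac{Q}{9}$)
$\sqrt{o{\left(89 \right)} + D{\left(-193 \right)}} = \sqrt{\left(- \frac{73}{3} - \frac{89}{9}\right) - 193} = \sqrt{- \frac{308}{9} - 193} = \sqrt{- \frac{2045}{9}} = \frac{i \sqrt{2045}}{3}$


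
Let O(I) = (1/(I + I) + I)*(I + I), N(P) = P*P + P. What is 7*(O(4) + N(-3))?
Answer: 273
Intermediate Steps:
N(P) = P + P**2 (N(P) = P**2 + P = P + P**2)
O(I) = 2*I*(I + 1/(2*I)) (O(I) = (1/(2*I) + I)*(2*I) = (I + 1/(2*I))*(2*I) = 2*I*(I + 1/(2*I)))
7*(O(4) + N(-3)) = 7*((1 + 2*4**2) - 3*(1 - 3)) = 7*((1 + 2*16) - 3*(-2)) = 7*((1 + 32) + 6) = 7*(33 + 6) = 7*39 = 273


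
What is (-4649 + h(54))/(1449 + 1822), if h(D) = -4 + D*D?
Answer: -1737/3271 ≈ -0.53103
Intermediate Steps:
h(D) = -4 + D**2
(-4649 + h(54))/(1449 + 1822) = (-4649 + (-4 + 54**2))/(1449 + 1822) = (-4649 + (-4 + 2916))/3271 = (-4649 + 2912)*(1/3271) = -1737*1/3271 = -1737/3271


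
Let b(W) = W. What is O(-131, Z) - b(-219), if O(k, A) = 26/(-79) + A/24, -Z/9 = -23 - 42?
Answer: 153605/632 ≈ 243.05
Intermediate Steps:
Z = 585 (Z = -9*(-23 - 42) = -9*(-65) = 585)
O(k, A) = -26/79 + A/24 (O(k, A) = 26*(-1/79) + A*(1/24) = -26/79 + A/24)
O(-131, Z) - b(-219) = (-26/79 + (1/24)*585) - 1*(-219) = (-26/79 + 195/8) + 219 = 15197/632 + 219 = 153605/632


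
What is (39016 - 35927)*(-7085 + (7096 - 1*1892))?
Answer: -5810409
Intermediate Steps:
(39016 - 35927)*(-7085 + (7096 - 1*1892)) = 3089*(-7085 + (7096 - 1892)) = 3089*(-7085 + 5204) = 3089*(-1881) = -5810409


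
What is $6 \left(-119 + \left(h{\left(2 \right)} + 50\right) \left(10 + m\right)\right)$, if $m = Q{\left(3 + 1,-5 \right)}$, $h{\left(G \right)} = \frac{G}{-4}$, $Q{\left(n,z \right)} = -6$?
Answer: $474$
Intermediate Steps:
$h{\left(G \right)} = - \frac{G}{4}$ ($h{\left(G \right)} = G \left(- \frac{1}{4}\right) = - \frac{G}{4}$)
$m = -6$
$6 \left(-119 + \left(h{\left(2 \right)} + 50\right) \left(10 + m\right)\right) = 6 \left(-119 + \left(\left(- \frac{1}{4}\right) 2 + 50\right) \left(10 - 6\right)\right) = 6 \left(-119 + \left(- \frac{1}{2} + 50\right) 4\right) = 6 \left(-119 + \frac{99}{2} \cdot 4\right) = 6 \left(-119 + 198\right) = 6 \cdot 79 = 474$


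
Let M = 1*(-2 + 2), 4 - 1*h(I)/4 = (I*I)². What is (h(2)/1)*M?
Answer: 0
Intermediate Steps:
h(I) = 16 - 4*I⁴
M = 0 (M = 1*0 = 0)
(h(2)/1)*M = ((16 - 4*2⁴)/1)*0 = ((16 - 4*16)*1)*0 = ((16 - 64)*1)*0 = -48*1*0 = -48*0 = 0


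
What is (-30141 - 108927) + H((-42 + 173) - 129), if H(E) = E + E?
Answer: -139064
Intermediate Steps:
H(E) = 2*E
(-30141 - 108927) + H((-42 + 173) - 129) = (-30141 - 108927) + 2*((-42 + 173) - 129) = -139068 + 2*(131 - 129) = -139068 + 2*2 = -139068 + 4 = -139064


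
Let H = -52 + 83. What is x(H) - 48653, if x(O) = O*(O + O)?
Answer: -46731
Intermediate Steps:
H = 31
x(O) = 2*O**2 (x(O) = O*(2*O) = 2*O**2)
x(H) - 48653 = 2*31**2 - 48653 = 2*961 - 48653 = 1922 - 48653 = -46731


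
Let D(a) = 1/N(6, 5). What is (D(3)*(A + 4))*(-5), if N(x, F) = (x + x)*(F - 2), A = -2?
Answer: -5/18 ≈ -0.27778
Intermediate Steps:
N(x, F) = 2*x*(-2 + F) (N(x, F) = (2*x)*(-2 + F) = 2*x*(-2 + F))
D(a) = 1/36 (D(a) = 1/(2*6*(-2 + 5)) = 1/(2*6*3) = 1/36)
(D(3)*(A + 4))*(-5) = ((-2 + 4)/36)*(-5) = ((1/36)*2)*(-5) = (1/18)*(-5) = -5/18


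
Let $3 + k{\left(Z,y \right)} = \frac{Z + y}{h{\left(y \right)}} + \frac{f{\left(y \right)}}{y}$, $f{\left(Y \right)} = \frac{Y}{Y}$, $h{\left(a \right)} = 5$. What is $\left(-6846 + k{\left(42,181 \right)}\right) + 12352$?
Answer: $\frac{5020583}{905} \approx 5547.6$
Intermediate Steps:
$f{\left(Y \right)} = 1$
$k{\left(Z,y \right)} = -3 + \frac{1}{y} + \frac{Z}{5} + \frac{y}{5}$ ($k{\left(Z,y \right)} = -3 + \left(\frac{Z + y}{5} + 1 \frac{1}{y}\right) = -3 + \left(\left(Z + y\right) \frac{1}{5} + \frac{1}{y}\right) = -3 + \left(\left(\frac{Z}{5} + \frac{y}{5}\right) + \frac{1}{y}\right) = -3 + \left(\frac{1}{y} + \frac{Z}{5} + \frac{y}{5}\right) = -3 + \frac{1}{y} + \frac{Z}{5} + \frac{y}{5}$)
$\left(-6846 + k{\left(42,181 \right)}\right) + 12352 = \left(-6846 + \frac{5 + 181 \left(-15 + 42 + 181\right)}{5 \cdot 181}\right) + 12352 = \left(-6846 + \frac{1}{5} \cdot \frac{1}{181} \left(5 + 181 \cdot 208\right)\right) + 12352 = \left(-6846 + \frac{1}{5} \cdot \frac{1}{181} \left(5 + 37648\right)\right) + 12352 = \left(-6846 + \frac{1}{5} \cdot \frac{1}{181} \cdot 37653\right) + 12352 = \left(-6846 + \frac{37653}{905}\right) + 12352 = - \frac{6157977}{905} + 12352 = \frac{5020583}{905}$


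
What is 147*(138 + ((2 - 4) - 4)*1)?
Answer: 19404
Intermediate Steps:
147*(138 + ((2 - 4) - 4)*1) = 147*(138 + (-2 - 4)*1) = 147*(138 - 6*1) = 147*(138 - 6) = 147*132 = 19404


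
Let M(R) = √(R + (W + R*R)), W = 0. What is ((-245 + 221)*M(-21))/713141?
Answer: -48*√105/713141 ≈ -0.00068970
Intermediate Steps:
M(R) = √(R + R²) (M(R) = √(R + (0 + R*R)) = √(R + (0 + R²)) = √(R + R²))
((-245 + 221)*M(-21))/713141 = ((-245 + 221)*√(-21*(1 - 21)))/713141 = -24*2*√105*(1/713141) = -48*√105*(1/713141) = -48*√105/713141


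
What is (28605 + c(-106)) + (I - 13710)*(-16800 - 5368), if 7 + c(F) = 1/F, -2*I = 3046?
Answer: 35797656651/106 ≈ 3.3771e+8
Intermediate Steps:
I = -1523 (I = -1/2*3046 = -1523)
c(F) = -7 + 1/F
(28605 + c(-106)) + (I - 13710)*(-16800 - 5368) = (28605 + (-7 + 1/(-106))) + (-1523 - 13710)*(-16800 - 5368) = (28605 + (-7 - 1/106)) - 15233*(-22168) = (28605 - 743/106) + 337685144 = 3031387/106 + 337685144 = 35797656651/106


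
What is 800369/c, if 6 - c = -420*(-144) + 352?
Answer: -800369/60826 ≈ -13.158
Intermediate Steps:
c = -60826 (c = 6 - (-420*(-144) + 352) = 6 - (60480 + 352) = 6 - 1*60832 = 6 - 60832 = -60826)
800369/c = 800369/(-60826) = 800369*(-1/60826) = -800369/60826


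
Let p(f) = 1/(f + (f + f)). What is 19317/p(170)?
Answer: 9851670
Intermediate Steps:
p(f) = 1/(3*f) (p(f) = 1/(f + 2*f) = 1/(3*f))
19317/p(170) = 19317/(((⅓)/170)) = 19317/(((⅓)*(1/170))) = 19317/(1/510) = 19317*510 = 9851670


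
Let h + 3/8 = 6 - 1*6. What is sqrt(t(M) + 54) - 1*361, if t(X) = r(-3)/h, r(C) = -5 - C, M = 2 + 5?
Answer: -361 + sqrt(534)/3 ≈ -353.30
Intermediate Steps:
h = -3/8 (h = -3/8 + (6 - 1*6) = -3/8 + (6 - 6) = -3/8 + 0 = -3/8 ≈ -0.37500)
M = 7
t(X) = 16/3 (t(X) = (-5 - 1*(-3))/(-3/8) = (-5 + 3)*(-8/3) = -2*(-8/3) = 16/3)
sqrt(t(M) + 54) - 1*361 = sqrt(16/3 + 54) - 1*361 = sqrt(178/3) - 361 = sqrt(534)/3 - 361 = -361 + sqrt(534)/3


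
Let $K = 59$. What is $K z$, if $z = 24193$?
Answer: $1427387$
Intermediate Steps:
$K z = 59 \cdot 24193 = 1427387$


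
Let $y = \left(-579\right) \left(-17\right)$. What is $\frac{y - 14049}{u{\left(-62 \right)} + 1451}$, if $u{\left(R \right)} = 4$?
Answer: $- \frac{1402}{485} \approx -2.8907$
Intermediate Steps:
$y = 9843$
$\frac{y - 14049}{u{\left(-62 \right)} + 1451} = \frac{9843 - 14049}{4 + 1451} = - \frac{4206}{1455} = \left(-4206\right) \frac{1}{1455} = - \frac{1402}{485}$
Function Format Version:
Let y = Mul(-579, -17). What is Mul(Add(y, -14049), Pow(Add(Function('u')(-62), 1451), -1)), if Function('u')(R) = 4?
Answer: Rational(-1402, 485) ≈ -2.8907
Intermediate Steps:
y = 9843
Mul(Add(y, -14049), Pow(Add(Function('u')(-62), 1451), -1)) = Mul(Add(9843, -14049), Pow(Add(4, 1451), -1)) = Mul(-4206, Pow(1455, -1)) = Mul(-4206, Rational(1, 1455)) = Rational(-1402, 485)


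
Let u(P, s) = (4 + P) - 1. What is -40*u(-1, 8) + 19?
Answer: -61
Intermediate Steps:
u(P, s) = 3 + P
-40*u(-1, 8) + 19 = -40*(3 - 1) + 19 = -40*2 + 19 = -80 + 19 = -61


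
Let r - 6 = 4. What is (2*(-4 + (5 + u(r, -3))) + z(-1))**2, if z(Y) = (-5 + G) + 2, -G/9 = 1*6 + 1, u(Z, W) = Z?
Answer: 1936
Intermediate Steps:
r = 10 (r = 6 + 4 = 10)
G = -63 (G = -9*(1*6 + 1) = -9*(6 + 1) = -9*7 = -63)
z(Y) = -66 (z(Y) = (-5 - 63) + 2 = -68 + 2 = -66)
(2*(-4 + (5 + u(r, -3))) + z(-1))**2 = (2*(-4 + (5 + 10)) - 66)**2 = (2*(-4 + 15) - 66)**2 = (2*11 - 66)**2 = (22 - 66)**2 = (-44)**2 = 1936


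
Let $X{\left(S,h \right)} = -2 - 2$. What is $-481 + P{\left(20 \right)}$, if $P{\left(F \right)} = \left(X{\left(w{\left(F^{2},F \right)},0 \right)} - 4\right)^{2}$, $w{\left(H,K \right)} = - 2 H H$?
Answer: $-417$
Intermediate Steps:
$w{\left(H,K \right)} = - 2 H^{2}$
$X{\left(S,h \right)} = -4$
$P{\left(F \right)} = 64$ ($P{\left(F \right)} = \left(-4 - 4\right)^{2} = \left(-8\right)^{2} = 64$)
$-481 + P{\left(20 \right)} = -481 + 64 = -417$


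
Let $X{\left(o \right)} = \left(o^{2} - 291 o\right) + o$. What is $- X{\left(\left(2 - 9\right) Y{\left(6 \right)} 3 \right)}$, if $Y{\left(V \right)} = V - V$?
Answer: $0$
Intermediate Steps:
$Y{\left(V \right)} = 0$
$X{\left(o \right)} = o^{2} - 290 o$
$- X{\left(\left(2 - 9\right) Y{\left(6 \right)} 3 \right)} = - \left(2 - 9\right) 0 \cdot 3 \left(-290 + \left(2 - 9\right) 0 \cdot 3\right) = - \left(-7\right) 0 \cdot 3 \left(-290 + \left(-7\right) 0 \cdot 3\right) = - 0 \cdot 3 \left(-290 + 0 \cdot 3\right) = - 0 \left(-290 + 0\right) = - 0 \left(-290\right) = \left(-1\right) 0 = 0$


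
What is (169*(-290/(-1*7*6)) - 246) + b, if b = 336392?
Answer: 7083571/21 ≈ 3.3731e+5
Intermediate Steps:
(169*(-290/(-1*7*6)) - 246) + b = (169*(-290/(-1*7*6)) - 246) + 336392 = (169*(-290/((-7*6))) - 246) + 336392 = (169*(-290/(-42)) - 246) + 336392 = (169*(-290*(-1/42)) - 246) + 336392 = (169*(145/21) - 246) + 336392 = (24505/21 - 246) + 336392 = 19339/21 + 336392 = 7083571/21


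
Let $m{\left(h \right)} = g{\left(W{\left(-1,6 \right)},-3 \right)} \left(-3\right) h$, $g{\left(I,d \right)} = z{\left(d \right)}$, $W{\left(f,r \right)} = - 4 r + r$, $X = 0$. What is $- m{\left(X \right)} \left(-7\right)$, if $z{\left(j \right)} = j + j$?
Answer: $0$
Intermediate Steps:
$z{\left(j \right)} = 2 j$
$W{\left(f,r \right)} = - 3 r$
$g{\left(I,d \right)} = 2 d$
$m{\left(h \right)} = 18 h$ ($m{\left(h \right)} = 2 \left(-3\right) \left(-3\right) h = \left(-6\right) \left(-3\right) h = 18 h$)
$- m{\left(X \right)} \left(-7\right) = - 18 \cdot 0 \left(-7\right) = \left(-1\right) 0 \left(-7\right) = 0 \left(-7\right) = 0$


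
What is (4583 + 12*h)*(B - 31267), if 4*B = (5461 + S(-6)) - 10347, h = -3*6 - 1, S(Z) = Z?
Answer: -141493950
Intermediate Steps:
h = -19 (h = -18 - 1 = -19)
B = -1223 (B = ((5461 - 6) - 10347)/4 = (5455 - 10347)/4 = (¼)*(-4892) = -1223)
(4583 + 12*h)*(B - 31267) = (4583 + 12*(-19))*(-1223 - 31267) = (4583 - 228)*(-32490) = 4355*(-32490) = -141493950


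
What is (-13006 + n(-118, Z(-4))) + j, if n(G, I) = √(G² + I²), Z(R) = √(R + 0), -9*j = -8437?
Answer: -108617/9 + 4*√870 ≈ -11951.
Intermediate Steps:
j = 8437/9 (j = -⅑*(-8437) = 8437/9 ≈ 937.44)
Z(R) = √R
(-13006 + n(-118, Z(-4))) + j = (-13006 + √((-118)² + (√(-4))²)) + 8437/9 = (-13006 + √(13924 + (2*I)²)) + 8437/9 = (-13006 + √(13924 - 4)) + 8437/9 = (-13006 + √13920) + 8437/9 = (-13006 + 4*√870) + 8437/9 = -108617/9 + 4*√870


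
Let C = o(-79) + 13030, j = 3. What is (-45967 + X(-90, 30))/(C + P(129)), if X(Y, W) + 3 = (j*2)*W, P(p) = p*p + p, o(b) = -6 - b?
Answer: -45790/29873 ≈ -1.5328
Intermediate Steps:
P(p) = p + p² (P(p) = p² + p = p + p²)
C = 13103 (C = (-6 - 1*(-79)) + 13030 = (-6 + 79) + 13030 = 73 + 13030 = 13103)
X(Y, W) = -3 + 6*W (X(Y, W) = -3 + (3*2)*W = -3 + 6*W)
(-45967 + X(-90, 30))/(C + P(129)) = (-45967 + (-3 + 6*30))/(13103 + 129*(1 + 129)) = (-45967 + (-3 + 180))/(13103 + 129*130) = (-45967 + 177)/(13103 + 16770) = -45790/29873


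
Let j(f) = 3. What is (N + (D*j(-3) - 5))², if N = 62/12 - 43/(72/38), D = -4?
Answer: 1545049/1296 ≈ 1192.2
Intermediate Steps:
N = -631/36 (N = 62*(1/12) - 43/(72*(1/38)) = 31/6 - 43/36/19 = 31/6 - 43*19/36 = 31/6 - 817/36 = -631/36 ≈ -17.528)
(N + (D*j(-3) - 5))² = (-631/36 + (-4*3 - 5))² = (-631/36 + (-12 - 5))² = (-631/36 - 17)² = (-1243/36)² = 1545049/1296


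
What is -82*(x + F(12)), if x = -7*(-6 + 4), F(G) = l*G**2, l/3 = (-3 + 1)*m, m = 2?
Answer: 140548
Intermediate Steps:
l = -12 (l = 3*((-3 + 1)*2) = 3*(-2*2) = 3*(-4) = -12)
F(G) = -12*G**2
x = 14 (x = -7*(-2) = -1*(-14) = 14)
-82*(x + F(12)) = -82*(14 - 12*12**2) = -82*(14 - 12*144) = -82*(14 - 1728) = -82*(-1714) = 140548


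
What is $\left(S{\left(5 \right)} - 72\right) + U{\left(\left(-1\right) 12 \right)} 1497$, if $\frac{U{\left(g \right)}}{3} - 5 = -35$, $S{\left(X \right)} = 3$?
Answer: $-134799$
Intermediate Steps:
$U{\left(g \right)} = -90$ ($U{\left(g \right)} = 15 + 3 \left(-35\right) = 15 - 105 = -90$)
$\left(S{\left(5 \right)} - 72\right) + U{\left(\left(-1\right) 12 \right)} 1497 = \left(3 - 72\right) - 134730 = -69 - 134730 = -134799$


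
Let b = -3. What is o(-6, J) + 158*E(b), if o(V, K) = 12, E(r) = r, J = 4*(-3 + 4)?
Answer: -462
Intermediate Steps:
J = 4 (J = 4*1 = 4)
o(-6, J) + 158*E(b) = 12 + 158*(-3) = 12 - 474 = -462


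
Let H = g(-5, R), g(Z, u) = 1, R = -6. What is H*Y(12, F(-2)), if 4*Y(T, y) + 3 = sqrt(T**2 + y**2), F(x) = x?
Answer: -3/4 + sqrt(37)/2 ≈ 2.2914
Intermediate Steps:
Y(T, y) = -3/4 + sqrt(T**2 + y**2)/4
H = 1
H*Y(12, F(-2)) = 1*(-3/4 + sqrt(12**2 + (-2)**2)/4) = 1*(-3/4 + sqrt(144 + 4)/4) = 1*(-3/4 + sqrt(148)/4) = 1*(-3/4 + (2*sqrt(37))/4) = 1*(-3/4 + sqrt(37)/2) = -3/4 + sqrt(37)/2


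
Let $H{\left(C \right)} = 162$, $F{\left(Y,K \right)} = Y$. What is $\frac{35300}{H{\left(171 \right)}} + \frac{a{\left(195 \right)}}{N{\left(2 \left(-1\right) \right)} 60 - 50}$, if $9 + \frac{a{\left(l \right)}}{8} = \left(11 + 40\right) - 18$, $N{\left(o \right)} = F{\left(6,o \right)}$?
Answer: $\frac{2743526}{12555} \approx 218.52$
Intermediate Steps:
$N{\left(o \right)} = 6$
$a{\left(l \right)} = 192$ ($a{\left(l \right)} = -72 + 8 \left(\left(11 + 40\right) - 18\right) = -72 + 8 \left(51 - 18\right) = -72 + 8 \cdot 33 = -72 + 264 = 192$)
$\frac{35300}{H{\left(171 \right)}} + \frac{a{\left(195 \right)}}{N{\left(2 \left(-1\right) \right)} 60 - 50} = \frac{35300}{162} + \frac{192}{6 \cdot 60 - 50} = 35300 \cdot \frac{1}{162} + \frac{192}{360 - 50} = \frac{17650}{81} + \frac{192}{310} = \frac{17650}{81} + 192 \cdot \frac{1}{310} = \frac{17650}{81} + \frac{96}{155} = \frac{2743526}{12555}$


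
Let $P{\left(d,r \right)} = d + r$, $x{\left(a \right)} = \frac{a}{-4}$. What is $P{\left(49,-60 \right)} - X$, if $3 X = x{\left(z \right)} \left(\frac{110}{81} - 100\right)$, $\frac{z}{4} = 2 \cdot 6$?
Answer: $- \frac{32851}{81} \approx -405.57$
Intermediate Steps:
$z = 48$ ($z = 4 \cdot 2 \cdot 6 = 4 \cdot 12 = 48$)
$x{\left(a \right)} = - \frac{a}{4}$ ($x{\left(a \right)} = a \left(- \frac{1}{4}\right) = - \frac{a}{4}$)
$X = \frac{31960}{81}$ ($X = \frac{\left(- \frac{1}{4}\right) 48 \left(\frac{110}{81} - 100\right)}{3} = \frac{\left(-12\right) \left(110 \cdot \frac{1}{81} - 100\right)}{3} = \frac{\left(-12\right) \left(\frac{110}{81} - 100\right)}{3} = \frac{\left(-12\right) \left(- \frac{7990}{81}\right)}{3} = \frac{1}{3} \cdot \frac{31960}{27} = \frac{31960}{81} \approx 394.57$)
$P{\left(49,-60 \right)} - X = \left(49 - 60\right) - \frac{31960}{81} = -11 - \frac{31960}{81} = - \frac{32851}{81}$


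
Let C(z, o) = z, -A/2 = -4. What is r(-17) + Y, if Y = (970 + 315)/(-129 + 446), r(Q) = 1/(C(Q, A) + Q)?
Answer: 43373/10778 ≈ 4.0242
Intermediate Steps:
A = 8 (A = -2*(-4) = 8)
r(Q) = 1/(2*Q) (r(Q) = 1/(Q + Q) = 1/(2*Q))
Y = 1285/317 ≈ 4.0536
r(-17) + Y = (½)/(-17) + 1285/317 = (½)*(-1/17) + 1285/317 = -1/34 + 1285/317 = 43373/10778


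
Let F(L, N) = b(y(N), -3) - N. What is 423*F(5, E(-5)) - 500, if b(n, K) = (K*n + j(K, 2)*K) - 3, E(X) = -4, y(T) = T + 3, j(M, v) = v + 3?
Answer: -5153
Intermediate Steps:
j(M, v) = 3 + v
y(T) = 3 + T
b(n, K) = -3 + 5*K + K*n (b(n, K) = (K*n + (3 + 2)*K) - 3 = (K*n + 5*K) - 3 = (5*K + K*n) - 3 = -3 + 5*K + K*n)
F(L, N) = -27 - 4*N (F(L, N) = (-3 + 5*(-3) - 3*(3 + N)) - N = (-3 - 15 + (-9 - 3*N)) - N = (-27 - 3*N) - N = -27 - 4*N)
423*F(5, E(-5)) - 500 = 423*(-27 - 4*(-4)) - 500 = 423*(-27 + 16) - 500 = 423*(-11) - 500 = -4653 - 500 = -5153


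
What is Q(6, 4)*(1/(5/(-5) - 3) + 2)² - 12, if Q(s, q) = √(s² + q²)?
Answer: -12 + 49*√13/8 ≈ 10.084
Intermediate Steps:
Q(s, q) = √(q² + s²)
Q(6, 4)*(1/(5/(-5) - 3) + 2)² - 12 = √(4² + 6²)*(1/(5/(-5) - 3) + 2)² - 12 = √(16 + 36)*(1/(5*(-⅕) - 3) + 2)² - 12 = √52*(1/(-1 - 3) + 2)² - 12 = (2*√13)*(1/(-4) + 2)² - 12 = (2*√13)*(-¼ + 2)² - 12 = (2*√13)*(7/4)² - 12 = (2*√13)*(49/16) - 12 = 49*√13/8 - 12 = -12 + 49*√13/8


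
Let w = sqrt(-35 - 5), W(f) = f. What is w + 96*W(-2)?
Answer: -192 + 2*I*sqrt(10) ≈ -192.0 + 6.3246*I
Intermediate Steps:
w = 2*I*sqrt(10) (w = sqrt(-40) = 2*I*sqrt(10) ≈ 6.3246*I)
w + 96*W(-2) = 2*I*sqrt(10) + 96*(-2) = 2*I*sqrt(10) - 192 = -192 + 2*I*sqrt(10)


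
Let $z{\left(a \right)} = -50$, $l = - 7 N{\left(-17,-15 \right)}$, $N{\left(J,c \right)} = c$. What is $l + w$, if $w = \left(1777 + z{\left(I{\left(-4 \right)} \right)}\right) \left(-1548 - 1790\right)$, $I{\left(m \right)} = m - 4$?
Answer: $-5764621$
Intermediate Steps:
$I{\left(m \right)} = -4 + m$
$l = 105$ ($l = \left(-7\right) \left(-15\right) = 105$)
$w = -5764726$ ($w = \left(1777 - 50\right) \left(-1548 - 1790\right) = 1727 \left(-3338\right) = -5764726$)
$l + w = 105 - 5764726 = -5764621$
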